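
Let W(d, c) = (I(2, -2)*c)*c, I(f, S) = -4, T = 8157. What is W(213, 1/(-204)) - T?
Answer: -84865429/10404 ≈ -8157.0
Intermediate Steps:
W(d, c) = -4*c**2 (W(d, c) = (-4*c)*c = -4*c**2)
W(213, 1/(-204)) - T = -4*(1/(-204))**2 - 1*8157 = -4*(-1/204)**2 - 8157 = -4*1/41616 - 8157 = -1/10404 - 8157 = -84865429/10404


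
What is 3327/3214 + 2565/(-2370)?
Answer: -5982/126953 ≈ -0.047120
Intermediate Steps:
3327/3214 + 2565/(-2370) = 3327*(1/3214) + 2565*(-1/2370) = 3327/3214 - 171/158 = -5982/126953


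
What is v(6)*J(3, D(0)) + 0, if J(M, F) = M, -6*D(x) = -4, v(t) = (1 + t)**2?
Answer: 147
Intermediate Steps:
D(x) = 2/3 (D(x) = -1/6*(-4) = 2/3)
v(6)*J(3, D(0)) + 0 = (1 + 6)**2*3 + 0 = 7**2*3 + 0 = 49*3 + 0 = 147 + 0 = 147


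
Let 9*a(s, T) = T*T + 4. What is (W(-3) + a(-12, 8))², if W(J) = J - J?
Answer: 4624/81 ≈ 57.086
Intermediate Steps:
a(s, T) = 4/9 + T²/9 (a(s, T) = (T*T + 4)/9 = (T² + 4)/9 = (4 + T²)/9 = 4/9 + T²/9)
W(J) = 0
(W(-3) + a(-12, 8))² = (0 + (4/9 + (⅑)*8²))² = (0 + (4/9 + (⅑)*64))² = (0 + (4/9 + 64/9))² = (0 + 68/9)² = (68/9)² = 4624/81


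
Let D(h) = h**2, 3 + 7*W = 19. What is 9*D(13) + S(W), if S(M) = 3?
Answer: 1524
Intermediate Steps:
W = 16/7 (W = -3/7 + (1/7)*19 = -3/7 + 19/7 = 16/7 ≈ 2.2857)
9*D(13) + S(W) = 9*13**2 + 3 = 9*169 + 3 = 1521 + 3 = 1524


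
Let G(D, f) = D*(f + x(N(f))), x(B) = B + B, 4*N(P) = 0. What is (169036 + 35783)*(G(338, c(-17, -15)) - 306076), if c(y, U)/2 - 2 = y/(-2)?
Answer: -61236374982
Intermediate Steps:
c(y, U) = 4 - y (c(y, U) = 4 + 2*(y/(-2)) = 4 + 2*(y*(-½)) = 4 + 2*(-y/2) = 4 - y)
N(P) = 0 (N(P) = (¼)*0 = 0)
x(B) = 2*B
G(D, f) = D*f (G(D, f) = D*(f + 2*0) = D*(f + 0) = D*f)
(169036 + 35783)*(G(338, c(-17, -15)) - 306076) = (169036 + 35783)*(338*(4 - 1*(-17)) - 306076) = 204819*(338*(4 + 17) - 306076) = 204819*(338*21 - 306076) = 204819*(7098 - 306076) = 204819*(-298978) = -61236374982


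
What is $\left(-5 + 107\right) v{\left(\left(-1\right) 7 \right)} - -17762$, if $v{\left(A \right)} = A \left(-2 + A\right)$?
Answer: $24188$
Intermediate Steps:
$\left(-5 + 107\right) v{\left(\left(-1\right) 7 \right)} - -17762 = \left(-5 + 107\right) \left(-1\right) 7 \left(-2 - 7\right) - -17762 = 102 \left(- 7 \left(-2 - 7\right)\right) + 17762 = 102 \left(\left(-7\right) \left(-9\right)\right) + 17762 = 102 \cdot 63 + 17762 = 6426 + 17762 = 24188$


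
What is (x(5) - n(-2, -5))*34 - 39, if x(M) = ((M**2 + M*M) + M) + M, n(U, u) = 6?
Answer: 1797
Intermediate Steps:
x(M) = 2*M + 2*M**2 (x(M) = ((M**2 + M**2) + M) + M = (2*M**2 + M) + M = (M + 2*M**2) + M = 2*M + 2*M**2)
(x(5) - n(-2, -5))*34 - 39 = (2*5*(1 + 5) - 1*6)*34 - 39 = (2*5*6 - 6)*34 - 39 = (60 - 6)*34 - 39 = 54*34 - 39 = 1836 - 39 = 1797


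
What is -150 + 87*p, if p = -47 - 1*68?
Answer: -10155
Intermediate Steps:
p = -115 (p = -47 - 68 = -115)
-150 + 87*p = -150 + 87*(-115) = -150 - 10005 = -10155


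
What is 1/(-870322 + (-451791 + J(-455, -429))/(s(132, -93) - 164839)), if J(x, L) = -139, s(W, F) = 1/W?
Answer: -21758747/18937056551774 ≈ -1.1490e-6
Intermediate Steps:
1/(-870322 + (-451791 + J(-455, -429))/(s(132, -93) - 164839)) = 1/(-870322 + (-451791 - 139)/(1/132 - 164839)) = 1/(-870322 - 451930/(1/132 - 164839)) = 1/(-870322 - 451930/(-21758747/132)) = 1/(-870322 - 451930*(-132/21758747)) = 1/(-870322 + 59654760/21758747) = 1/(-18937056551774/21758747) = -21758747/18937056551774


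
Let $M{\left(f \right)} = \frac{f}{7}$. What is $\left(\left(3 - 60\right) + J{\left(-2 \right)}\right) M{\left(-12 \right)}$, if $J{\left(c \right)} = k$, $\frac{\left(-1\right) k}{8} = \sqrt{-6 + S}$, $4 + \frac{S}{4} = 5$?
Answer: $\frac{684}{7} + \frac{96 i \sqrt{2}}{7} \approx 97.714 + 19.395 i$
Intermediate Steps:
$S = 4$ ($S = -16 + 4 \cdot 5 = -16 + 20 = 4$)
$k = - 8 i \sqrt{2}$ ($k = - 8 \sqrt{-6 + 4} = - 8 \sqrt{-2} = - 8 i \sqrt{2} \approx - 11.314 i$)
$M{\left(f \right)} = \frac{f}{7}$ ($M{\left(f \right)} = f \frac{1}{7} = \frac{f}{7}$)
$J{\left(c \right)} = - 8 i \sqrt{2}$
$\left(\left(3 - 60\right) + J{\left(-2 \right)}\right) M{\left(-12 \right)} = \left(\left(3 - 60\right) - 8 i \sqrt{2}\right) \frac{1}{7} \left(-12\right) = \left(-57 - 8 i \sqrt{2}\right) \left(- \frac{12}{7}\right) = \frac{684}{7} + \frac{96 i \sqrt{2}}{7}$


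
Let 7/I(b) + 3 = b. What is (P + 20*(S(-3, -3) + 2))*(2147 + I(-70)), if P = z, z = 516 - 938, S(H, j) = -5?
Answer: -75540968/73 ≈ -1.0348e+6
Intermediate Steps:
I(b) = 7/(-3 + b)
z = -422
P = -422
(P + 20*(S(-3, -3) + 2))*(2147 + I(-70)) = (-422 + 20*(-5 + 2))*(2147 + 7/(-3 - 70)) = (-422 + 20*(-3))*(2147 + 7/(-73)) = (-422 - 60)*(2147 + 7*(-1/73)) = -482*(2147 - 7/73) = -482*156724/73 = -75540968/73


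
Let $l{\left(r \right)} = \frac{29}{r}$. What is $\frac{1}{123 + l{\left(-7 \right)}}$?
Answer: $\frac{7}{832} \approx 0.0084135$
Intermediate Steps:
$\frac{1}{123 + l{\left(-7 \right)}} = \frac{1}{123 + \frac{29}{-7}} = \frac{1}{123 + 29 \left(- \frac{1}{7}\right)} = \frac{1}{123 - \frac{29}{7}} = \frac{1}{\frac{832}{7}} = \frac{7}{832}$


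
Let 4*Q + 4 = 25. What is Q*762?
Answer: 8001/2 ≈ 4000.5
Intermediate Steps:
Q = 21/4 (Q = -1 + (1/4)*25 = -1 + 25/4 = 21/4 ≈ 5.2500)
Q*762 = (21/4)*762 = 8001/2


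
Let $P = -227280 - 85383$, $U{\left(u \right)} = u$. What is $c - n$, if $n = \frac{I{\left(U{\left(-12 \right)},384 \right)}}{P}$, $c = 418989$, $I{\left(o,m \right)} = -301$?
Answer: $\frac{131002357406}{312663} \approx 4.1899 \cdot 10^{5}$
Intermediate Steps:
$P = -312663$
$n = \frac{301}{312663}$ ($n = - \frac{301}{-312663} = \left(-301\right) \left(- \frac{1}{312663}\right) = \frac{301}{312663} \approx 0.0009627$)
$c - n = 418989 - \frac{301}{312663} = \frac{131002357406}{312663}$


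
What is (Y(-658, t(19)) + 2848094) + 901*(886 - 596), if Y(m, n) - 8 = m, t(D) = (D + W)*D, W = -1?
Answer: 3108734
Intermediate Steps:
t(D) = D*(-1 + D) (t(D) = (D - 1)*D = (-1 + D)*D = D*(-1 + D))
Y(m, n) = 8 + m
(Y(-658, t(19)) + 2848094) + 901*(886 - 596) = ((8 - 658) + 2848094) + 901*(886 - 596) = (-650 + 2848094) + 901*290 = 2847444 + 261290 = 3108734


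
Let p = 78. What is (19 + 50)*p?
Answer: 5382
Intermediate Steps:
(19 + 50)*p = (19 + 50)*78 = 69*78 = 5382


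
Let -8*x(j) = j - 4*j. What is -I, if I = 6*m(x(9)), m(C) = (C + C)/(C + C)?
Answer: -6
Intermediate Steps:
x(j) = 3*j/8 (x(j) = -(j - 4*j)/8 = -(-3)*j/8 = 3*j/8)
m(C) = 1 (m(C) = (2*C)/((2*C)) = (2*C)*(1/(2*C)) = 1)
I = 6 (I = 6*1 = 6)
-I = -1*6 = -6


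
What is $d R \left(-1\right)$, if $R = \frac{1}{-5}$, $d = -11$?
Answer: $- \frac{11}{5} \approx -2.2$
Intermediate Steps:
$R = - \frac{1}{5} \approx -0.2$
$d R \left(-1\right) = \left(-11\right) \left(- \frac{1}{5}\right) \left(-1\right) = \frac{11}{5} \left(-1\right) = - \frac{11}{5}$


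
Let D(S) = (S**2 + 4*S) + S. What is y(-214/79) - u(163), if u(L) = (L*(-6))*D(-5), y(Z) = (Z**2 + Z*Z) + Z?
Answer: 74686/6241 ≈ 11.967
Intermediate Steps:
D(S) = S**2 + 5*S
y(Z) = Z + 2*Z**2 (y(Z) = (Z**2 + Z**2) + Z = 2*Z**2 + Z = Z + 2*Z**2)
u(L) = 0 (u(L) = (L*(-6))*(-5*(5 - 5)) = (-6*L)*(-5*0) = -6*L*0 = 0)
y(-214/79) - u(163) = (-214/79)*(1 + 2*(-214/79)) - 1*0 = (-214*1/79)*(1 + 2*(-214*1/79)) + 0 = -214*(1 + 2*(-214/79))/79 + 0 = -214*(1 - 428/79)/79 + 0 = -214/79*(-349/79) + 0 = 74686/6241 + 0 = 74686/6241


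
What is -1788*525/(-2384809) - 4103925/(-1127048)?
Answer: 1549291033275/383970601976 ≈ 4.0349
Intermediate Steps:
-1788*525/(-2384809) - 4103925/(-1127048) = -938700*(-1/2384809) - 4103925*(-1/1127048) = 134100/340687 + 4103925/1127048 = 1549291033275/383970601976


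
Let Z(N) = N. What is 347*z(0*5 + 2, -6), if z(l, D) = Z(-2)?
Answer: -694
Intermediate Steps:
z(l, D) = -2
347*z(0*5 + 2, -6) = 347*(-2) = -694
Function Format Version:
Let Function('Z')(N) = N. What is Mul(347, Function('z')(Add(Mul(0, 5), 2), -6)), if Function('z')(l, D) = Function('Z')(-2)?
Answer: -694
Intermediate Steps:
Function('z')(l, D) = -2
Mul(347, Function('z')(Add(Mul(0, 5), 2), -6)) = Mul(347, -2) = -694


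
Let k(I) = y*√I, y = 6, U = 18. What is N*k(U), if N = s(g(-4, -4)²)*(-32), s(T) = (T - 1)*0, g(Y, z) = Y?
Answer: 0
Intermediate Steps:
k(I) = 6*√I
s(T) = 0 (s(T) = (-1 + T)*0 = 0)
N = 0 (N = 0*(-32) = 0)
N*k(U) = 0*(6*√18) = 0*(6*(3*√2)) = 0*(18*√2) = 0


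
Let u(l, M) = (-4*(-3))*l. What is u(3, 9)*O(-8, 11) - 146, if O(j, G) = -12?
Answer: -578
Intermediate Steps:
u(l, M) = 12*l
u(3, 9)*O(-8, 11) - 146 = (12*3)*(-12) - 146 = 36*(-12) - 146 = -432 - 146 = -578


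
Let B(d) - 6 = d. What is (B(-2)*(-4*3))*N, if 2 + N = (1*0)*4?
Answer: 96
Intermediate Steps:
B(d) = 6 + d
N = -2 (N = -2 + (1*0)*4 = -2 + 0*4 = -2 + 0 = -2)
(B(-2)*(-4*3))*N = ((6 - 2)*(-4*3))*(-2) = (4*(-12))*(-2) = -48*(-2) = 96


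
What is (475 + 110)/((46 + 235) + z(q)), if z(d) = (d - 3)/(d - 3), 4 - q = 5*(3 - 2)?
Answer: 195/94 ≈ 2.0745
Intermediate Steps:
q = -1 (q = 4 - 5*(3 - 2) = 4 - 5 = -1)
z(d) = 1 (z(d) = (-3 + d)/(-3 + d) = 1)
(475 + 110)/((46 + 235) + z(q)) = (475 + 110)/((46 + 235) + 1) = 585/(281 + 1) = 585/282 = 585*(1/282) = 195/94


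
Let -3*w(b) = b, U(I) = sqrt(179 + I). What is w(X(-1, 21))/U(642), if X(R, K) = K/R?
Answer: 7*sqrt(821)/821 ≈ 0.24430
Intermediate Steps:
w(b) = -b/3
w(X(-1, 21))/U(642) = (-7/(-1))/(sqrt(179 + 642)) = (-7*(-1))/(sqrt(821)) = (-1/3*(-21))*(sqrt(821)/821) = 7*(sqrt(821)/821) = 7*sqrt(821)/821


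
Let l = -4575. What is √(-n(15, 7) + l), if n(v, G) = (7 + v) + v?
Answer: 2*I*√1153 ≈ 67.912*I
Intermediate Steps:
n(v, G) = 7 + 2*v
√(-n(15, 7) + l) = √(-(7 + 2*15) - 4575) = √(-(7 + 30) - 4575) = √(-1*37 - 4575) = √(-37 - 4575) = √(-4612) = 2*I*√1153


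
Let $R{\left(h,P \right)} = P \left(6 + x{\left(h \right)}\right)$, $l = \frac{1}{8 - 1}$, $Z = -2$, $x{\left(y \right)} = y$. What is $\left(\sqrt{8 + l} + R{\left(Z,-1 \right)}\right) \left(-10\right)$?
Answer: $40 - \frac{10 \sqrt{399}}{7} \approx 11.464$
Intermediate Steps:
$l = \frac{1}{7} \approx 0.14286$
$R{\left(h,P \right)} = P \left(6 + h\right)$
$\left(\sqrt{8 + l} + R{\left(Z,-1 \right)}\right) \left(-10\right) = \left(\sqrt{8 + \frac{1}{7}} - \left(6 - 2\right)\right) \left(-10\right) = \left(\sqrt{\frac{57}{7}} - 4\right) \left(-10\right) = \left(\frac{\sqrt{399}}{7} - 4\right) \left(-10\right) = \left(-4 + \frac{\sqrt{399}}{7}\right) \left(-10\right) = 40 - \frac{10 \sqrt{399}}{7}$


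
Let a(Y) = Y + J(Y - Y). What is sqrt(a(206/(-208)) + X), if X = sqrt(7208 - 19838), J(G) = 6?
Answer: sqrt(13546 + 2704*I*sqrt(12630))/52 ≈ 7.665 + 7.3309*I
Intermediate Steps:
X = I*sqrt(12630) (X = sqrt(-12630) = I*sqrt(12630) ≈ 112.38*I)
a(Y) = 6 + Y (a(Y) = Y + 6 = 6 + Y)
sqrt(a(206/(-208)) + X) = sqrt((6 + 206/(-208)) + I*sqrt(12630)) = sqrt((6 + 206*(-1/208)) + I*sqrt(12630)) = sqrt((6 - 103/104) + I*sqrt(12630)) = sqrt(521/104 + I*sqrt(12630))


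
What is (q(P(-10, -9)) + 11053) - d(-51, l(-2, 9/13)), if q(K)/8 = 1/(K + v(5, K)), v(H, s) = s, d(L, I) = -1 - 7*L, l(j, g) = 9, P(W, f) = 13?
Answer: 139065/13 ≈ 10697.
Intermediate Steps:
q(K) = 4/K (q(K) = 8/(K + K) = 8/((2*K)) = 8*(1/(2*K)) = 4/K)
(q(P(-10, -9)) + 11053) - d(-51, l(-2, 9/13)) = (4/13 + 11053) - (-1 - 7*(-51)) = (4*(1/13) + 11053) - (-1 + 357) = (4/13 + 11053) - 1*356 = 143693/13 - 356 = 139065/13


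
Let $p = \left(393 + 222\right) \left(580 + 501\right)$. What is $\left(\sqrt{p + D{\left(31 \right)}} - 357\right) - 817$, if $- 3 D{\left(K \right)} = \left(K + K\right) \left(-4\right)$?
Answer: $-1174 + \frac{\sqrt{5984079}}{3} \approx -358.59$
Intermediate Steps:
$D{\left(K \right)} = \frac{8 K}{3}$ ($D{\left(K \right)} = - \frac{\left(K + K\right) \left(-4\right)}{3} = - \frac{2 K \left(-4\right)}{3} = - \frac{\left(-8\right) K}{3} = \frac{8 K}{3}$)
$p = 664815$ ($p = 615 \cdot 1081 = 664815$)
$\left(\sqrt{p + D{\left(31 \right)}} - 357\right) - 817 = \left(\sqrt{664815 + \frac{8}{3} \cdot 31} - 357\right) - 817 = \left(\sqrt{664815 + \frac{248}{3}} - 357\right) - 817 = \left(\sqrt{\frac{1994693}{3}} - 357\right) - 817 = \left(\frac{\sqrt{5984079}}{3} - 357\right) - 817 = \left(-357 + \frac{\sqrt{5984079}}{3}\right) - 817 = -1174 + \frac{\sqrt{5984079}}{3}$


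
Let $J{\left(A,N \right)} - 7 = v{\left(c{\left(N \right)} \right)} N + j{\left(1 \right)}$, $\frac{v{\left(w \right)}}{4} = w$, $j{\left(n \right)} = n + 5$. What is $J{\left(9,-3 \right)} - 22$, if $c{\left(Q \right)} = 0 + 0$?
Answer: $-9$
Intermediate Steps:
$c{\left(Q \right)} = 0$
$j{\left(n \right)} = 5 + n$
$v{\left(w \right)} = 4 w$
$J{\left(A,N \right)} = 13$ ($J{\left(A,N \right)} = 7 + \left(4 \cdot 0 N + \left(5 + 1\right)\right) = 7 + \left(0 N + 6\right) = 7 + \left(0 + 6\right) = 7 + 6 = 13$)
$J{\left(9,-3 \right)} - 22 = 13 - 22 = -9$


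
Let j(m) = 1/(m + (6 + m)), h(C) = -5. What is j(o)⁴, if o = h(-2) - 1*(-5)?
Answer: 1/1296 ≈ 0.00077160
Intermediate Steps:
o = 0 (o = -5 - 1*(-5) = -5 + 5 = 0)
j(m) = 1/(6 + 2*m)
j(o)⁴ = (1/(2*(3 + 0)))⁴ = ((½)/3)⁴ = ((½)*(⅓))⁴ = (⅙)⁴ = 1/1296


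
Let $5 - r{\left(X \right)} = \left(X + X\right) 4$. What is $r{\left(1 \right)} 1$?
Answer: $-3$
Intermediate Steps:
$r{\left(X \right)} = 5 - 8 X$ ($r{\left(X \right)} = 5 - \left(X + X\right) 4 = 5 - 2 X 4 = 5 - 8 X$)
$r{\left(1 \right)} 1 = \left(5 - 8\right) 1 = \left(-3\right) 1 = -3$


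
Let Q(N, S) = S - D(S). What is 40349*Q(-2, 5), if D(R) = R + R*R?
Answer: -1008725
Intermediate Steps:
D(R) = R + R²
Q(N, S) = S - S*(1 + S)
40349*Q(-2, 5) = 40349*(-1*5²) = 40349*(-1*25) = 40349*(-25) = -1008725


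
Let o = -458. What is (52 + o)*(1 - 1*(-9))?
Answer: -4060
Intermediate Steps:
(52 + o)*(1 - 1*(-9)) = (52 - 458)*(1 - 1*(-9)) = -406*(1 + 9) = -406*10 = -4060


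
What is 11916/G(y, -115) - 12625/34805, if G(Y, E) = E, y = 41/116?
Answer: -83237651/800515 ≈ -103.98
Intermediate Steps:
y = 41/116 (y = 41*(1/116) = 41/116 ≈ 0.35345)
11916/G(y, -115) - 12625/34805 = 11916/(-115) - 12625/34805 = 11916*(-1/115) - 12625*1/34805 = -11916/115 - 2525/6961 = -83237651/800515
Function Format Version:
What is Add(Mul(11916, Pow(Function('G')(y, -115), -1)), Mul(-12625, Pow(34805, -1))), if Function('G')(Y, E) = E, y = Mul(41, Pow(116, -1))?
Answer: Rational(-83237651, 800515) ≈ -103.98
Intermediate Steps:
y = Rational(41, 116) (y = Mul(41, Rational(1, 116)) = Rational(41, 116) ≈ 0.35345)
Add(Mul(11916, Pow(Function('G')(y, -115), -1)), Mul(-12625, Pow(34805, -1))) = Add(Mul(11916, Pow(-115, -1)), Mul(-12625, Pow(34805, -1))) = Add(Mul(11916, Rational(-1, 115)), Mul(-12625, Rational(1, 34805))) = Add(Rational(-11916, 115), Rational(-2525, 6961)) = Rational(-83237651, 800515)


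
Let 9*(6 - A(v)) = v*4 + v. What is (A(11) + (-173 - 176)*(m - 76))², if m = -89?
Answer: 268597573696/81 ≈ 3.3160e+9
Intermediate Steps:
A(v) = 6 - 5*v/9 (A(v) = 6 - (v*4 + v)/9 = 6 - (4*v + v)/9 = 6 - 5*v/9)
(A(11) + (-173 - 176)*(m - 76))² = ((6 - 5/9*11) + (-173 - 176)*(-89 - 76))² = ((6 - 55/9) - 349*(-165))² = (-⅑ + 57585)² = (518264/9)² = 268597573696/81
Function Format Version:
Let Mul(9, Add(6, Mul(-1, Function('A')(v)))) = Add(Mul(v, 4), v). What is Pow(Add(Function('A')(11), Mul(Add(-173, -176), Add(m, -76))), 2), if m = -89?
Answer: Rational(268597573696, 81) ≈ 3.3160e+9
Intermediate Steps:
Function('A')(v) = Add(6, Mul(Rational(-5, 9), v)) (Function('A')(v) = Add(6, Mul(Rational(-1, 9), Add(Mul(v, 4), v))) = Add(6, Mul(Rational(-1, 9), Add(Mul(4, v), v))) = Add(6, Mul(Rational(-1, 9), Mul(5, v))) = Add(6, Mul(Rational(-5, 9), v)))
Pow(Add(Function('A')(11), Mul(Add(-173, -176), Add(m, -76))), 2) = Pow(Add(Add(6, Mul(Rational(-5, 9), 11)), Mul(Add(-173, -176), Add(-89, -76))), 2) = Pow(Add(Add(6, Rational(-55, 9)), Mul(-349, -165)), 2) = Pow(Add(Rational(-1, 9), 57585), 2) = Pow(Rational(518264, 9), 2) = Rational(268597573696, 81)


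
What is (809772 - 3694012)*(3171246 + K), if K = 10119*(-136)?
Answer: -5177389622880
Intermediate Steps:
K = -1376184
(809772 - 3694012)*(3171246 + K) = (809772 - 3694012)*(3171246 - 1376184) = -2884240*1795062 = -5177389622880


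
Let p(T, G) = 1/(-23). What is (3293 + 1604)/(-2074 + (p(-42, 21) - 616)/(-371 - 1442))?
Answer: -204200003/86469557 ≈ -2.3615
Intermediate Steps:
p(T, G) = -1/23
(3293 + 1604)/(-2074 + (p(-42, 21) - 616)/(-371 - 1442)) = (3293 + 1604)/(-2074 + (-1/23 - 616)/(-371 - 1442)) = 4897/(-2074 - 14169/23/(-1813)) = 4897/(-2074 - 14169/23*(-1/1813)) = 4897/(-2074 + 14169/41699) = 4897/(-86469557/41699) = 4897*(-41699/86469557) = -204200003/86469557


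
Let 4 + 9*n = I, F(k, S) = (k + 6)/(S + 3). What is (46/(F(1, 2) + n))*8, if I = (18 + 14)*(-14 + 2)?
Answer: -16560/1877 ≈ -8.8226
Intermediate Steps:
I = -384 (I = 32*(-12) = -384)
F(k, S) = (6 + k)/(3 + S)
n = -388/9 (n = -4/9 + (⅑)*(-384) = -4/9 - 128/3 = -388/9 ≈ -43.111)
(46/(F(1, 2) + n))*8 = (46/((6 + 1)/(3 + 2) - 388/9))*8 = (46/(7/5 - 388/9))*8 = (46/(-1877/45))*8 = -45/1877*46*8 = -2070/1877*8 = -16560/1877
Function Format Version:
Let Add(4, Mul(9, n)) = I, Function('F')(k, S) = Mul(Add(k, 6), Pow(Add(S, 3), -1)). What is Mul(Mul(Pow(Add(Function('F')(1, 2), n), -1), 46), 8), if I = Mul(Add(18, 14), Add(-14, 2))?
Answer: Rational(-16560, 1877) ≈ -8.8226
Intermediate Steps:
I = -384 (I = Mul(32, -12) = -384)
Function('F')(k, S) = Mul(Pow(Add(3, S), -1), Add(6, k)) (Function('F')(k, S) = Mul(Add(6, k), Pow(Add(3, S), -1)) = Mul(Pow(Add(3, S), -1), Add(6, k)))
n = Rational(-388, 9) (n = Add(Rational(-4, 9), Mul(Rational(1, 9), -384)) = Add(Rational(-4, 9), Rational(-128, 3)) = Rational(-388, 9) ≈ -43.111)
Mul(Mul(Pow(Add(Function('F')(1, 2), n), -1), 46), 8) = Mul(Mul(Pow(Add(Mul(Pow(Add(3, 2), -1), Add(6, 1)), Rational(-388, 9)), -1), 46), 8) = Mul(Mul(Pow(Add(Mul(Pow(5, -1), 7), Rational(-388, 9)), -1), 46), 8) = Mul(Mul(Pow(Add(Mul(Rational(1, 5), 7), Rational(-388, 9)), -1), 46), 8) = Mul(Mul(Pow(Add(Rational(7, 5), Rational(-388, 9)), -1), 46), 8) = Mul(Mul(Pow(Rational(-1877, 45), -1), 46), 8) = Mul(Mul(Rational(-45, 1877), 46), 8) = Mul(Rational(-2070, 1877), 8) = Rational(-16560, 1877)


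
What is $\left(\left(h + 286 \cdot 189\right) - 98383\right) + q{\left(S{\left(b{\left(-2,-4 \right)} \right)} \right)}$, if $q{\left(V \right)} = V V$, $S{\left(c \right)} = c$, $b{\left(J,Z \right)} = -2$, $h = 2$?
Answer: $-44323$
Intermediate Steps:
$q{\left(V \right)} = V^{2}$
$\left(\left(h + 286 \cdot 189\right) - 98383\right) + q{\left(S{\left(b{\left(-2,-4 \right)} \right)} \right)} = \left(\left(2 + 286 \cdot 189\right) - 98383\right) + \left(-2\right)^{2} = \left(\left(2 + 54054\right) - 98383\right) + 4 = \left(54056 - 98383\right) + 4 = -44327 + 4 = -44323$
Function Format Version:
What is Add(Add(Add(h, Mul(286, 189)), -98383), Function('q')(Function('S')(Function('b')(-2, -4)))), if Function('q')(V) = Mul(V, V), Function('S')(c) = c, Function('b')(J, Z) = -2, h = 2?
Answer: -44323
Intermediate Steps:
Function('q')(V) = Pow(V, 2)
Add(Add(Add(h, Mul(286, 189)), -98383), Function('q')(Function('S')(Function('b')(-2, -4)))) = Add(Add(Add(2, Mul(286, 189)), -98383), Pow(-2, 2)) = Add(Add(Add(2, 54054), -98383), 4) = Add(Add(54056, -98383), 4) = Add(-44327, 4) = -44323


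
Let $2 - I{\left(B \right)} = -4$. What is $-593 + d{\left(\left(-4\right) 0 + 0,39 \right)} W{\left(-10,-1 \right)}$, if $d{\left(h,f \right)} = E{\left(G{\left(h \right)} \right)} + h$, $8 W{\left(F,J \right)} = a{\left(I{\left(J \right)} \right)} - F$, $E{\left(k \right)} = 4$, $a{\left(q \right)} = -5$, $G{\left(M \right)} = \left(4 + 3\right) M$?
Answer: $- \frac{1181}{2} \approx -590.5$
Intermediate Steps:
$G{\left(M \right)} = 7 M$
$I{\left(B \right)} = 6$ ($I{\left(B \right)} = 2 - -4 = 2 + 4 = 6$)
$W{\left(F,J \right)} = - \frac{5}{8} - \frac{F}{8}$ ($W{\left(F,J \right)} = \frac{-5 - F}{8} = - \frac{5}{8} - \frac{F}{8}$)
$d{\left(h,f \right)} = 4 + h$
$-593 + d{\left(\left(-4\right) 0 + 0,39 \right)} W{\left(-10,-1 \right)} = -593 + \left(4 + \left(\left(-4\right) 0 + 0\right)\right) \left(- \frac{5}{8} - - \frac{5}{4}\right) = -593 + \left(4 + \left(0 + 0\right)\right) \left(- \frac{5}{8} + \frac{5}{4}\right) = -593 + \left(4 + 0\right) \frac{5}{8} = -593 + 4 \cdot \frac{5}{8} = -593 + \frac{5}{2} = - \frac{1181}{2}$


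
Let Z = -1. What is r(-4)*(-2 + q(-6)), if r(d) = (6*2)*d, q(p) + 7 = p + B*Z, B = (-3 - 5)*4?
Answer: -816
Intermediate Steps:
B = -32 (B = -8*4 = -32)
q(p) = 25 + p (q(p) = -7 + (p - 32*(-1)) = -7 + (p + 32) = -7 + (32 + p) = 25 + p)
r(d) = 12*d
r(-4)*(-2 + q(-6)) = (12*(-4))*(-2 + (25 - 6)) = -48*(-2 + 19) = -48*17 = -816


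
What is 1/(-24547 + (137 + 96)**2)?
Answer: 1/29742 ≈ 3.3622e-5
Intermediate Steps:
1/(-24547 + (137 + 96)**2) = 1/(-24547 + 233**2) = 1/(-24547 + 54289) = 1/29742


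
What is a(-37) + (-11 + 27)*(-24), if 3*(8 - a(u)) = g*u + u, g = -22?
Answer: -635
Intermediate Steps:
a(u) = 8 + 7*u (a(u) = 8 - (-22*u + u)/3 = 8 - (-7)*u = 8 + 7*u)
a(-37) + (-11 + 27)*(-24) = (8 + 7*(-37)) + (-11 + 27)*(-24) = (8 - 259) + 16*(-24) = -251 - 384 = -635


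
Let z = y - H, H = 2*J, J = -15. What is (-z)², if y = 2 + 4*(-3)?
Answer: 400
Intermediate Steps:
H = -30 (H = 2*(-15) = -30)
y = -10 (y = 2 - 12 = -10)
z = 20 (z = -10 - 1*(-30) = -10 + 30 = 20)
(-z)² = (-1*20)² = (-20)² = 400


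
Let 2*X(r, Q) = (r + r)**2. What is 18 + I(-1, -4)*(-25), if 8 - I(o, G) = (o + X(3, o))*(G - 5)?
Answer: -4007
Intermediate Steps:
X(r, Q) = 2*r**2 (X(r, Q) = (r + r)**2/2 = (2*r)**2/2 = (4*r**2)/2 = 2*r**2)
I(o, G) = 8 - (-5 + G)*(18 + o) (I(o, G) = 8 - (o + 2*3**2)*(G - 5) = 8 - (o + 2*9)*(-5 + G) = 8 - (o + 18)*(-5 + G) = 8 - (18 + o)*(-5 + G) = 8 - (-5 + G)*(18 + o))
18 + I(-1, -4)*(-25) = 18 + (98 - 18*(-4) + 5*(-1) - 1*(-4)*(-1))*(-25) = 18 + (98 + 72 - 5 - 4)*(-25) = 18 + 161*(-25) = 18 - 4025 = -4007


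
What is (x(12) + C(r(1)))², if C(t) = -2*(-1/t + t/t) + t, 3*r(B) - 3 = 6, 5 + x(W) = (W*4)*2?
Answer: 77284/9 ≈ 8587.1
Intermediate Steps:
x(W) = -5 + 8*W (x(W) = -5 + (W*4)*2 = -5 + (4*W)*2 = -5 + 8*W)
r(B) = 3 (r(B) = 1 + (⅓)*6 = 1 + 2 = 3)
C(t) = -2 + t + 2/t (C(t) = -2*(-1/t + 1) + t = -2*(1 - 1/t) + t = (-2 + 2/t) + t = -2 + t + 2/t)
(x(12) + C(r(1)))² = ((-5 + 8*12) + (-2 + 3 + 2/3))² = ((-5 + 96) + (-2 + 3 + 2*(⅓)))² = (91 + (-2 + 3 + ⅔))² = (91 + 5/3)² = (278/3)² = 77284/9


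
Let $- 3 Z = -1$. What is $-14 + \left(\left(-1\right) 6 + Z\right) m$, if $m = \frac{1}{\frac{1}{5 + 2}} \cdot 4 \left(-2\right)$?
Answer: $\frac{910}{3} \approx 303.33$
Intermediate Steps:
$Z = \frac{1}{3}$ ($Z = \left(- \frac{1}{3}\right) \left(-1\right) = \frac{1}{3} \approx 0.33333$)
$m = -56$ ($m = \frac{1}{\frac{1}{7}} \cdot 4 \left(-2\right) = 7 \cdot 4 \left(-2\right) = 28 \left(-2\right) = -56$)
$-14 + \left(\left(-1\right) 6 + Z\right) m = -14 + \left(\left(-1\right) 6 + \frac{1}{3}\right) \left(-56\right) = -14 + \left(-6 + \frac{1}{3}\right) \left(-56\right) = -14 - - \frac{952}{3} = -14 + \frac{952}{3} = \frac{910}{3}$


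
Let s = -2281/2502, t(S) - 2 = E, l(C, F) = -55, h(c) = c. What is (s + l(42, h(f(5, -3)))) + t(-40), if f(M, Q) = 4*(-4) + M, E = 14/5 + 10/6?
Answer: -618557/12510 ≈ -49.445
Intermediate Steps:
E = 67/15 (E = 14*(1/5) + 10*(1/6) = 14/5 + 5/3 = 67/15 ≈ 4.4667)
f(M, Q) = -16 + M
t(S) = 97/15 (t(S) = 2 + 67/15 = 97/15)
s = -2281/2502 (s = -2281*1/2502 = -2281/2502 ≈ -0.91167)
(s + l(42, h(f(5, -3)))) + t(-40) = (-2281/2502 - 55) + 97/15 = -139891/2502 + 97/15 = -618557/12510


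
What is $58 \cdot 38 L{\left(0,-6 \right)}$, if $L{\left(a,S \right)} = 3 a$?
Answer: $0$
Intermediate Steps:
$58 \cdot 38 L{\left(0,-6 \right)} = 58 \cdot 38 \cdot 3 \cdot 0 = 2204 \cdot 0 = 0$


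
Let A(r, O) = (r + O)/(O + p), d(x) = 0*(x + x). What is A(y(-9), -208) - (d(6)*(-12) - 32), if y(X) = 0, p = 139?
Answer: 2416/69 ≈ 35.014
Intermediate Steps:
d(x) = 0 (d(x) = 0*(2*x) = 0)
A(r, O) = (O + r)/(139 + O) (A(r, O) = (r + O)/(O + 139) = (O + r)/(139 + O))
A(y(-9), -208) - (d(6)*(-12) - 32) = (-208 + 0)/(139 - 208) - (0*(-12) - 32) = -208/(-69) - (0 - 32) = -1/69*(-208) - 1*(-32) = 208/69 + 32 = 2416/69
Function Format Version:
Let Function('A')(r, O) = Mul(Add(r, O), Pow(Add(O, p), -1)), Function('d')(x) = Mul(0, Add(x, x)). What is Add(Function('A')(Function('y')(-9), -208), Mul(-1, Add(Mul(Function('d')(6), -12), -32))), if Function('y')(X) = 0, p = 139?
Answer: Rational(2416, 69) ≈ 35.014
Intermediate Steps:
Function('d')(x) = 0 (Function('d')(x) = Mul(0, Mul(2, x)) = 0)
Function('A')(r, O) = Mul(Pow(Add(139, O), -1), Add(O, r)) (Function('A')(r, O) = Mul(Add(r, O), Pow(Add(O, 139), -1)) = Mul(Add(O, r), Pow(Add(139, O), -1)) = Mul(Pow(Add(139, O), -1), Add(O, r)))
Add(Function('A')(Function('y')(-9), -208), Mul(-1, Add(Mul(Function('d')(6), -12), -32))) = Add(Mul(Pow(Add(139, -208), -1), Add(-208, 0)), Mul(-1, Add(Mul(0, -12), -32))) = Add(Mul(Pow(-69, -1), -208), Mul(-1, Add(0, -32))) = Add(Mul(Rational(-1, 69), -208), Mul(-1, -32)) = Add(Rational(208, 69), 32) = Rational(2416, 69)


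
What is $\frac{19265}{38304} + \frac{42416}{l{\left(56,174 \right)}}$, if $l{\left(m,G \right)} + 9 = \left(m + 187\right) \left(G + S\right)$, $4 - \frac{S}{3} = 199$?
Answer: $\frac{16640237}{212548896} \approx 0.078289$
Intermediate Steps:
$S = -585$ ($S = 12 - 597 = -585$)
$l{\left(m,G \right)} = -9 + \left(-585 + G\right) \left(187 + m\right)$ ($l{\left(m,G \right)} = -9 + \left(m + 187\right) \left(G - 585\right) = -9 + \left(187 + m\right) \left(-585 + G\right) = -9 + \left(-585 + G\right) \left(187 + m\right)$)
$\frac{19265}{38304} + \frac{42416}{l{\left(56,174 \right)}} = \frac{19265}{38304} + \frac{42416}{-109404 - 32760 + 187 \cdot 174 + 174 \cdot 56} = 19265 \cdot \frac{1}{38304} + \frac{42416}{-109404 - 32760 + 32538 + 9744} = \frac{19265}{38304} + \frac{42416}{-99882} = \frac{19265}{38304} + 42416 \left(- \frac{1}{99882}\right) = \frac{19265}{38304} - \frac{21208}{49941} = \frac{16640237}{212548896}$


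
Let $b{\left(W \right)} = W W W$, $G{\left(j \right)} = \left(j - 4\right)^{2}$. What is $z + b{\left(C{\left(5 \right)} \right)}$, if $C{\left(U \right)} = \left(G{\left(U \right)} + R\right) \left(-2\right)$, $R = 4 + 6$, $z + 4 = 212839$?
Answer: $202187$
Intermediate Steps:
$z = 212835$ ($z = -4 + 212839 = 212835$)
$G{\left(j \right)} = \left(-4 + j\right)^{2}$
$R = 10$
$C{\left(U \right)} = -20 - 2 \left(-4 + U\right)^{2}$ ($C{\left(U \right)} = \left(\left(-4 + U\right)^{2} + 10\right) \left(-2\right) = \left(10 + \left(-4 + U\right)^{2}\right) \left(-2\right) = -20 - 2 \left(-4 + U\right)^{2}$)
$b{\left(W \right)} = W^{3}$ ($b{\left(W \right)} = W^{2} W = W^{3}$)
$z + b{\left(C{\left(5 \right)} \right)} = 212835 + \left(-20 - 2 \left(-4 + 5\right)^{2}\right)^{3} = 212835 + \left(-20 - 2 \cdot 1^{2}\right)^{3} = 212835 + \left(-20 - 2\right)^{3} = 212835 + \left(-22\right)^{3} = 212835 - 10648 = 202187$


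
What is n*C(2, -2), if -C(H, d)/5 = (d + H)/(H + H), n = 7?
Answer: 0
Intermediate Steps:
C(H, d) = -5*(H + d)/(2*H) (C(H, d) = -5*(d + H)/(H + H) = -5*(H + d)/(2*H))
n*C(2, -2) = 7*((5/2)*(-1*2 - 1*(-2))/2) = 7*((5/2)*(½)*(-2 + 2)) = 7*((5/2)*(½)*0) = 7*0 = 0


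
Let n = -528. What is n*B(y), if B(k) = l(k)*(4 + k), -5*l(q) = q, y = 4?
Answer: 16896/5 ≈ 3379.2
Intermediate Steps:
l(q) = -q/5
B(k) = -k*(4 + k)/5 (B(k) = (-k/5)*(4 + k) = -k*(4 + k)/5)
n*B(y) = -(-528)*4*(4 + 4)/5 = -(-528)*4*8/5 = -528*(-32/5) = 16896/5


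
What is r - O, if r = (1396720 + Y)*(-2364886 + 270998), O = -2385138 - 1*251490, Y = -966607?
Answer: -900605812716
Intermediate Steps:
O = -2636628 (O = -2385138 - 251490 = -2636628)
r = -900608449344 (r = (1396720 - 966607)*(-2364886 + 270998) = 430113*(-2093888) = -900608449344)
r - O = -900608449344 - 1*(-2636628) = -900608449344 + 2636628 = -900605812716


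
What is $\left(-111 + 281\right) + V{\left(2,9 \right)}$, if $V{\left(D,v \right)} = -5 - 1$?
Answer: $164$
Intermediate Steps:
$V{\left(D,v \right)} = -6$
$\left(-111 + 281\right) + V{\left(2,9 \right)} = \left(-111 + 281\right) - 6 = 170 - 6 = 164$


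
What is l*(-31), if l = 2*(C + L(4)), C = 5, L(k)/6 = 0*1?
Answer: -310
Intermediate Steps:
L(k) = 0 (L(k) = 6*(0*1) = 6*0 = 0)
l = 10 (l = 2*(5 + 0) = 2*5 = 10)
l*(-31) = 10*(-31) = -310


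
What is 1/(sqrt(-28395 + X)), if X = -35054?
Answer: -I*sqrt(63449)/63449 ≈ -0.00397*I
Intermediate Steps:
1/(sqrt(-28395 + X)) = 1/(sqrt(-28395 - 35054)) = 1/(sqrt(-63449)) = 1/(I*sqrt(63449)) = -I*sqrt(63449)/63449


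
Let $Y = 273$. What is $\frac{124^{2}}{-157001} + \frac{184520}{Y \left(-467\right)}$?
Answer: $- \frac{339891496}{219958401} \approx -1.5453$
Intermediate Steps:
$\frac{124^{2}}{-157001} + \frac{184520}{Y \left(-467\right)} = \frac{124^{2}}{-157001} + \frac{184520}{273 \left(-467\right)} = 15376 \left(- \frac{1}{157001}\right) + \frac{184520}{-127491} = - \frac{15376}{157001} + 184520 \left(- \frac{1}{127491}\right) = - \frac{15376}{157001} - \frac{26360}{18213} = - \frac{339891496}{219958401}$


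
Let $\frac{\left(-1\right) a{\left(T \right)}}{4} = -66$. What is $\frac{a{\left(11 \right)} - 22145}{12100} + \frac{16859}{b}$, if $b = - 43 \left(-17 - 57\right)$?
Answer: $\frac{67184279}{19251100} \approx 3.4899$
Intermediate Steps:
$a{\left(T \right)} = 264$ ($a{\left(T \right)} = \left(-4\right) \left(-66\right) = 264$)
$b = 3182$ ($b = \left(-43\right) \left(-74\right) = 3182$)
$\frac{a{\left(11 \right)} - 22145}{12100} + \frac{16859}{b} = \frac{264 - 22145}{12100} + \frac{16859}{3182} = \left(264 - 22145\right) \frac{1}{12100} + 16859 \cdot \frac{1}{3182} = \left(-21881\right) \frac{1}{12100} + \frac{16859}{3182} = - \frac{21881}{12100} + \frac{16859}{3182} = \frac{67184279}{19251100}$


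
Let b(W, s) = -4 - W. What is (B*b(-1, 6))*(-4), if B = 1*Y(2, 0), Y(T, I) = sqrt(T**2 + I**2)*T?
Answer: 48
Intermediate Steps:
Y(T, I) = T*sqrt(I**2 + T**2) (Y(T, I) = sqrt(I**2 + T**2)*T = T*sqrt(I**2 + T**2))
B = 4 (B = 1*(2*sqrt(0**2 + 2**2)) = 1*(2*sqrt(0 + 4)) = 1*(2*sqrt(4)) = 1*(2*2) = 1*4 = 4)
(B*b(-1, 6))*(-4) = (4*(-4 - 1*(-1)))*(-4) = (4*(-4 + 1))*(-4) = (4*(-3))*(-4) = -12*(-4) = 48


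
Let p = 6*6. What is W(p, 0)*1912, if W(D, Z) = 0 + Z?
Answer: 0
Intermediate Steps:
p = 36
W(D, Z) = Z
W(p, 0)*1912 = 0*1912 = 0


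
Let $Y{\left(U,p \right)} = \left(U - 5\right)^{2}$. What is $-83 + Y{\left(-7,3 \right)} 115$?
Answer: $16477$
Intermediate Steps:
$Y{\left(U,p \right)} = \left(-5 + U\right)^{2}$
$-83 + Y{\left(-7,3 \right)} 115 = -83 + \left(-5 - 7\right)^{2} \cdot 115 = -83 + \left(-12\right)^{2} \cdot 115 = -83 + 144 \cdot 115 = -83 + 16560 = 16477$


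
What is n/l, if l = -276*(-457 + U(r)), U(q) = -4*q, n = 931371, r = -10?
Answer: 310457/38364 ≈ 8.0924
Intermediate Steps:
l = 115092 (l = -276*(-457 - 4*(-10)) = -276*(-457 + 40) = -276*(-417) = 115092)
n/l = 931371/115092 = 931371*(1/115092) = 310457/38364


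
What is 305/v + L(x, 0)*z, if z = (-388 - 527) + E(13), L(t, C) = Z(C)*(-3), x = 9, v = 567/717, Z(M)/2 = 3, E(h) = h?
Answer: 3141499/189 ≈ 16622.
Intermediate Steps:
Z(M) = 6 (Z(M) = 2*3 = 6)
v = 189/239 (v = 567*(1/717) = 189/239 ≈ 0.79080)
L(t, C) = -18 (L(t, C) = 6*(-3) = -18)
z = -902 (z = (-388 - 527) + 13 = -915 + 13 = -902)
305/v + L(x, 0)*z = 305/(189/239) - 18*(-902) = 305*(239/189) + 16236 = 72895/189 + 16236 = 3141499/189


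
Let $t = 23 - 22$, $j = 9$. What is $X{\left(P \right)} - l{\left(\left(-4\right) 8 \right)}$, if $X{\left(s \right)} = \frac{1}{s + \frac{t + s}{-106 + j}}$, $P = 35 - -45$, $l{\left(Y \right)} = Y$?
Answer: $\frac{245825}{7679} \approx 32.013$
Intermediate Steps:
$t = 1$ ($t = 23 - 22 = 1$)
$P = 80$ ($P = 35 + 45 = 80$)
$X{\left(s \right)} = \frac{1}{- \frac{1}{97} + \frac{96 s}{97}}$ ($X{\left(s \right)} = \frac{1}{s + \frac{1 + s}{-106 + 9}} = \frac{1}{s + \frac{1 + s}{-97}} = \frac{1}{s + \left(1 + s\right) \left(- \frac{1}{97}\right)} = \frac{1}{s - \left(\frac{1}{97} + \frac{s}{97}\right)} = \frac{1}{- \frac{1}{97} + \frac{96 s}{97}}$)
$X{\left(P \right)} - l{\left(\left(-4\right) 8 \right)} = \frac{97}{-1 + 96 \cdot 80} - \left(-4\right) 8 = \frac{97}{-1 + 7680} - -32 = \frac{97}{7679} + 32 = \frac{245825}{7679}$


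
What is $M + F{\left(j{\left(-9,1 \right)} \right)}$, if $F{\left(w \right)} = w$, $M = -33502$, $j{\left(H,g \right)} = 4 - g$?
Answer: $-33499$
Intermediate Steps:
$M + F{\left(j{\left(-9,1 \right)} \right)} = -33502 + \left(4 - 1\right) = -33502 + 3 = -33499$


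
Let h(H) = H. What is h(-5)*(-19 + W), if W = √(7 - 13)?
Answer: 95 - 5*I*√6 ≈ 95.0 - 12.247*I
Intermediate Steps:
W = I*√6 (W = √(-6) = I*√6 ≈ 2.4495*I)
h(-5)*(-19 + W) = -5*(-19 + I*√6) = 95 - 5*I*√6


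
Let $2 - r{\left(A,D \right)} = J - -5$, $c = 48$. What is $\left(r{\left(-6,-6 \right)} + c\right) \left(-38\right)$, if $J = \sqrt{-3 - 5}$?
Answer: $-1710 + 76 i \sqrt{2} \approx -1710.0 + 107.48 i$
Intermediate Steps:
$J = 2 i \sqrt{2}$ ($J = \sqrt{-8} = 2 i \sqrt{2} \approx 2.8284 i$)
$r{\left(A,D \right)} = -3 - 2 i \sqrt{2}$ ($r{\left(A,D \right)} = 2 - \left(2 i \sqrt{2} - -5\right) = 2 - \left(2 i \sqrt{2} + 5\right) = 2 - \left(5 + 2 i \sqrt{2}\right) = -3 - 2 i \sqrt{2}$)
$\left(r{\left(-6,-6 \right)} + c\right) \left(-38\right) = \left(\left(-3 - 2 i \sqrt{2}\right) + 48\right) \left(-38\right) = \left(45 - 2 i \sqrt{2}\right) \left(-38\right) = -1710 + 76 i \sqrt{2}$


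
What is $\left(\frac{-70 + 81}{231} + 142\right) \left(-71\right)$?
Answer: $- \frac{211793}{21} \approx -10085.0$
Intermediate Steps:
$\left(\frac{-70 + 81}{231} + 142\right) \left(-71\right) = \left(11 \cdot \frac{1}{231} + 142\right) \left(-71\right) = \left(\frac{1}{21} + 142\right) \left(-71\right) = \frac{2983}{21} \left(-71\right) = - \frac{211793}{21}$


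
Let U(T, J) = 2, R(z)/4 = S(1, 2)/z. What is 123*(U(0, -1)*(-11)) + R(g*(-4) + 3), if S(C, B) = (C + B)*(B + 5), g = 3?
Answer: -8146/3 ≈ -2715.3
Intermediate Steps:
S(C, B) = (5 + B)*(B + C) (S(C, B) = (B + C)*(5 + B) = (5 + B)*(B + C))
R(z) = 84/z (R(z) = 4*((2² + 5*2 + 5*1 + 2*1)/z) = 4*((4 + 10 + 5 + 2)/z) = 4*(21/z) = 84/z)
123*(U(0, -1)*(-11)) + R(g*(-4) + 3) = 123*(2*(-11)) + 84/(3*(-4) + 3) = 123*(-22) + 84/(-12 + 3) = -2706 + 84/(-9) = -2706 + 84*(-⅑) = -2706 - 28/3 = -8146/3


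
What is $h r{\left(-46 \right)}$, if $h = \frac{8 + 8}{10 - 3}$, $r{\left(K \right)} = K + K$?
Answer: $- \frac{1472}{7} \approx -210.29$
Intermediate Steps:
$r{\left(K \right)} = 2 K$
$h = \frac{16}{7} \approx 2.2857$
$h r{\left(-46 \right)} = \frac{16 \cdot 2 \left(-46\right)}{7} = \frac{16}{7} \left(-92\right) = - \frac{1472}{7}$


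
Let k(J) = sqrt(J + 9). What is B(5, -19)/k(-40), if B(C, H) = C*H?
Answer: 95*I*sqrt(31)/31 ≈ 17.063*I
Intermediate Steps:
k(J) = sqrt(9 + J)
B(5, -19)/k(-40) = (5*(-19))/(sqrt(9 - 40)) = -95*(-I*sqrt(31)/31) = -(-95)*I*sqrt(31)/31 = 95*I*sqrt(31)/31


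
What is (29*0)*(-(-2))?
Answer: 0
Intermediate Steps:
(29*0)*(-(-2)) = 0*(-2*(-1)) = 0*2 = 0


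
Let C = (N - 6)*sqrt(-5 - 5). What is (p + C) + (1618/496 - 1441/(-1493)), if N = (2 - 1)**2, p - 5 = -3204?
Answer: -1182909331/370264 - 5*I*sqrt(10) ≈ -3194.8 - 15.811*I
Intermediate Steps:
p = -3199 (p = 5 - 3204 = -3199)
N = 1 (N = 1**2 = 1)
C = -5*I*sqrt(10) (C = (1 - 6)*sqrt(-5 - 5) = -5*I*sqrt(10) ≈ -15.811*I)
(p + C) + (1618/496 - 1441/(-1493)) = (-3199 - 5*I*sqrt(10)) + (1618/496 - 1441/(-1493)) = (-3199 - 5*I*sqrt(10)) + (1618*(1/496) - 1441*(-1/1493)) = (-3199 - 5*I*sqrt(10)) + (809/248 + 1441/1493) = (-3199 - 5*I*sqrt(10)) + 1565205/370264 = -1182909331/370264 - 5*I*sqrt(10)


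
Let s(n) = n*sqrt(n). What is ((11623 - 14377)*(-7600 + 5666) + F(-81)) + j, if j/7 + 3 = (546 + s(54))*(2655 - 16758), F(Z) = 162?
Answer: -48575289 - 15992802*sqrt(6) ≈ -8.7750e+7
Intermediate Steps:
s(n) = n**(3/2)
j = -53901687 - 15992802*sqrt(6) (j = -21 + 7*((546 + 54**(3/2))*(2655 - 16758)) = -21 + 7*((546 + 162*sqrt(6))*(-14103)) = -21 + 7*(-7700238 - 2284686*sqrt(6)) = -21 + (-53901666 - 15992802*sqrt(6)) = -53901687 - 15992802*sqrt(6) ≈ -9.3076e+7)
((11623 - 14377)*(-7600 + 5666) + F(-81)) + j = ((11623 - 14377)*(-7600 + 5666) + 162) + (-53901687 - 15992802*sqrt(6)) = (-2754*(-1934) + 162) + (-53901687 - 15992802*sqrt(6)) = (5326236 + 162) + (-53901687 - 15992802*sqrt(6)) = 5326398 + (-53901687 - 15992802*sqrt(6)) = -48575289 - 15992802*sqrt(6)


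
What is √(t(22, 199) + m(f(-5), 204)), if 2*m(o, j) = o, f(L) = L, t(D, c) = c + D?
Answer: √874/2 ≈ 14.782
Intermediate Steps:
t(D, c) = D + c
m(o, j) = o/2
√(t(22, 199) + m(f(-5), 204)) = √((22 + 199) + (½)*(-5)) = √(221 - 5/2) = √(437/2) = √874/2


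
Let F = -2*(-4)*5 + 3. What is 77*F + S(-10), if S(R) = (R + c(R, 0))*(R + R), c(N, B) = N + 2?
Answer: 3671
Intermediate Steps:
c(N, B) = 2 + N
F = 43 (F = -(-8)*5 + 3 = -1*(-40) + 3 = 40 + 3 = 43)
S(R) = 2*R*(2 + 2*R) (S(R) = (R + (2 + R))*(R + R) = (2 + 2*R)*(2*R) = 2*R*(2 + 2*R))
77*F + S(-10) = 77*43 + 4*(-10)*(1 - 10) = 3311 + 4*(-10)*(-9) = 3311 + 360 = 3671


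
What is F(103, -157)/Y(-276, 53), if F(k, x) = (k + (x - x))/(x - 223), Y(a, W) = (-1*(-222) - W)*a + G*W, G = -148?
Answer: 103/20705440 ≈ 4.9745e-6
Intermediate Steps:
Y(a, W) = -148*W + a*(222 - W) (Y(a, W) = (-1*(-222) - W)*a - 148*W = (222 - W)*a - 148*W = a*(222 - W) - 148*W = -148*W + a*(222 - W))
F(k, x) = k/(-223 + x) (F(k, x) = (k + 0)/(-223 + x) = k/(-223 + x))
F(103, -157)/Y(-276, 53) = (103/(-223 - 157))/(-148*53 + 222*(-276) - 1*53*(-276)) = (103/(-380))/(-7844 - 61272 + 14628) = (103*(-1/380))/(-54488) = -103/380*(-1/54488) = 103/20705440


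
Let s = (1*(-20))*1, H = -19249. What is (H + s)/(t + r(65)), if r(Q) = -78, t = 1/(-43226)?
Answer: 832921794/3371629 ≈ 247.04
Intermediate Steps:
t = -1/43226 ≈ -2.3134e-5
s = -20 (s = -20*1 = -20)
(H + s)/(t + r(65)) = (-19249 - 20)/(-1/43226 - 78) = -19269/(-3371629/43226) = -19269*(-43226/3371629) = 832921794/3371629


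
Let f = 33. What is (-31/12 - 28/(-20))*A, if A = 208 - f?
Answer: -2485/12 ≈ -207.08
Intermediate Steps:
A = 175 (A = 208 - 1*33 = 208 - 33 = 175)
(-31/12 - 28/(-20))*A = (-31/12 - 28/(-20))*175 = (-31*1/12 - 28*(-1/20))*175 = (-31/12 + 7/5)*175 = -71/60*175 = -2485/12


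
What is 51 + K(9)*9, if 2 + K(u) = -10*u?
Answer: -777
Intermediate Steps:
K(u) = -2 - 10*u
51 + K(9)*9 = 51 + (-2 - 10*9)*9 = 51 + (-2 - 90)*9 = 51 - 92*9 = 51 - 828 = -777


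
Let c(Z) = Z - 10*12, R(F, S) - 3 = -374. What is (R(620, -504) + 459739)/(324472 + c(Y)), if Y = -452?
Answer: 114842/80975 ≈ 1.4182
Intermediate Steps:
R(F, S) = -371 (R(F, S) = 3 - 374 = -371)
c(Z) = -120 + Z (c(Z) = Z - 120 = -120 + Z)
(R(620, -504) + 459739)/(324472 + c(Y)) = (-371 + 459739)/(324472 + (-120 - 452)) = 459368/(324472 - 572) = 459368/323900 = 459368*(1/323900) = 114842/80975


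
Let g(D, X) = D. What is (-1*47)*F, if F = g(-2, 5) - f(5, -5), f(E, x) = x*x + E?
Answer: 1504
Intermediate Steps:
f(E, x) = E + x² (f(E, x) = x² + E = E + x²)
F = -32 (F = -2 - (5 + (-5)²) = -2 - (5 + 25) = -2 - 1*30 = -2 - 30 = -32)
(-1*47)*F = -1*47*(-32) = -47*(-32) = 1504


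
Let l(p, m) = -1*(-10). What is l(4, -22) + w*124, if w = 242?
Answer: 30018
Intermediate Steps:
l(p, m) = 10
l(4, -22) + w*124 = 10 + 242*124 = 10 + 30008 = 30018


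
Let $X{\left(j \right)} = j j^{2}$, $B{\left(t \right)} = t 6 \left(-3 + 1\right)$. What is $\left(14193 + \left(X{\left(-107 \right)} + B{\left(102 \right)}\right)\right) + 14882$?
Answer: $-1197192$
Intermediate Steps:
$B{\left(t \right)} = - 12 t$ ($B{\left(t \right)} = t 6 \left(-2\right) = t \left(-12\right) = - 12 t$)
$X{\left(j \right)} = j^{3}$
$\left(14193 + \left(X{\left(-107 \right)} + B{\left(102 \right)}\right)\right) + 14882 = \left(14193 + \left(\left(-107\right)^{3} - 1224\right)\right) + 14882 = \left(14193 - 1226267\right) + 14882 = -1212074 + 14882 = -1197192$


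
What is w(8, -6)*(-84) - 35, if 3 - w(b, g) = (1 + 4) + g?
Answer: -371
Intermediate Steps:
w(b, g) = -2 - g (w(b, g) = 3 - ((1 + 4) + g) = 3 - (5 + g) = 3 + (-5 - g) = -2 - g)
w(8, -6)*(-84) - 35 = (-2 - 1*(-6))*(-84) - 35 = (-2 + 6)*(-84) - 35 = 4*(-84) - 35 = -336 - 35 = -371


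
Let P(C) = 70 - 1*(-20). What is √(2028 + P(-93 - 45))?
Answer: √2118 ≈ 46.022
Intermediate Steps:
P(C) = 90 (P(C) = 70 + 20 = 90)
√(2028 + P(-93 - 45)) = √(2028 + 90) = √2118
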